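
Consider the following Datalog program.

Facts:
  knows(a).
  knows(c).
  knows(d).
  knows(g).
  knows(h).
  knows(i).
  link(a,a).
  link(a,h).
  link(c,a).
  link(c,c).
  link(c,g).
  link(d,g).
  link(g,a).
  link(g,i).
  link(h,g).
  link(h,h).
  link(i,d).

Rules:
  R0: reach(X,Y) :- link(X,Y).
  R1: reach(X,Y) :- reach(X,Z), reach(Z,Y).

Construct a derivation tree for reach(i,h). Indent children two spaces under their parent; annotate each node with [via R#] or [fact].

round 1: derive reach(a,a) via R0 from link(a,a)
round 1: derive reach(a,h) via R0 from link(a,h)
round 1: derive reach(c,a) via R0 from link(c,a)
round 1: derive reach(c,c) via R0 from link(c,c)
round 1: derive reach(c,g) via R0 from link(c,g)
round 1: derive reach(d,g) via R0 from link(d,g)
round 1: derive reach(g,a) via R0 from link(g,a)
round 1: derive reach(g,i) via R0 from link(g,i)
round 1: derive reach(h,g) via R0 from link(h,g)
round 1: derive reach(h,h) via R0 from link(h,h)
round 1: derive reach(i,d) via R0 from link(i,d)
round 2: derive reach(a,g) via R1 from reach(a,h), reach(h,g)
round 2: derive reach(c,h) via R1 from reach(c,a), reach(a,h)
round 2: derive reach(c,i) via R1 from reach(c,g), reach(g,i)
round 2: derive reach(d,a) via R1 from reach(d,g), reach(g,a)
round 2: derive reach(d,i) via R1 from reach(d,g), reach(g,i)
round 2: derive reach(g,d) via R1 from reach(g,i), reach(i,d)
round 2: derive reach(g,h) via R1 from reach(g,a), reach(a,h)
round 2: derive reach(h,a) via R1 from reach(h,g), reach(g,a)
round 2: derive reach(h,i) via R1 from reach(h,g), reach(g,i)
round 2: derive reach(i,g) via R1 from reach(i,d), reach(d,g)
round 3: derive reach(a,d) via R1 from reach(a,g), reach(g,d)
round 3: derive reach(a,i) via R1 from reach(a,g), reach(g,i)
round 3: derive reach(c,d) via R1 from reach(c,g), reach(g,d)
round 3: derive reach(d,d) via R1 from reach(d,g), reach(g,d)
round 3: derive reach(d,h) via R1 from reach(d,a), reach(a,h)
round 3: derive reach(g,g) via R1 from reach(g,a), reach(a,g)
round 3: derive reach(h,d) via R1 from reach(h,g), reach(g,d)
round 3: derive reach(i,a) via R1 from reach(i,d), reach(d,a)
round 3: derive reach(i,h) via R1 from reach(i,g), reach(g,h)
round 3: derive reach(i,i) via R1 from reach(i,d), reach(d,i)

reach(i,h)  [via R1]
  reach(i,g)  [via R1]
    reach(i,d)  [via R0]
      link(i,d)  [fact]
    reach(d,g)  [via R0]
      link(d,g)  [fact]
  reach(g,h)  [via R1]
    reach(g,a)  [via R0]
      link(g,a)  [fact]
    reach(a,h)  [via R0]
      link(a,h)  [fact]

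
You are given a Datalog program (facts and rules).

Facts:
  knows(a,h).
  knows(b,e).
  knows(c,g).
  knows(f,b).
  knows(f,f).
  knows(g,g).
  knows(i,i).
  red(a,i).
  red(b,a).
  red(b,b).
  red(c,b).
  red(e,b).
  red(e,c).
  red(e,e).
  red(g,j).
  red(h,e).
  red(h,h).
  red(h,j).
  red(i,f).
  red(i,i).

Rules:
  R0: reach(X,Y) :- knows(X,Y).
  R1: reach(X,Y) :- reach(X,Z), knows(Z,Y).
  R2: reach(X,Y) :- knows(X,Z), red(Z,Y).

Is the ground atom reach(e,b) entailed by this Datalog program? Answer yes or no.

round 1: derive reach(a,h) via R0 from knows(a,h)
round 1: derive reach(b,e) via R0 from knows(b,e)
round 1: derive reach(c,g) via R0 from knows(c,g)
round 1: derive reach(f,b) via R0 from knows(f,b)
round 1: derive reach(f,f) via R0 from knows(f,f)
round 1: derive reach(g,g) via R0 from knows(g,g)
round 1: derive reach(i,i) via R0 from knows(i,i)
round 1: derive reach(a,e) via R2 from knows(a,h), red(h,e)
round 1: derive reach(a,j) via R2 from knows(a,h), red(h,j)
round 1: derive reach(b,b) via R2 from knows(b,e), red(e,b)
round 1: derive reach(b,c) via R2 from knows(b,e), red(e,c)
round 1: derive reach(c,j) via R2 from knows(c,g), red(g,j)
round 1: derive reach(f,a) via R2 from knows(f,b), red(b,a)
round 1: derive reach(g,j) via R2 from knows(g,g), red(g,j)
round 1: derive reach(i,f) via R2 from knows(i,i), red(i,f)
round 2: derive reach(b,g) via R1 from reach(b,c), knows(c,g)
round 2: derive reach(f,e) via R1 from reach(f,b), knows(b,e)
round 2: derive reach(f,h) via R1 from reach(f,a), knows(a,h)
round 2: derive reach(i,b) via R1 from reach(i,f), knows(f,b)
round 3: derive reach(i,e) via R1 from reach(i,b), knows(b,e)

no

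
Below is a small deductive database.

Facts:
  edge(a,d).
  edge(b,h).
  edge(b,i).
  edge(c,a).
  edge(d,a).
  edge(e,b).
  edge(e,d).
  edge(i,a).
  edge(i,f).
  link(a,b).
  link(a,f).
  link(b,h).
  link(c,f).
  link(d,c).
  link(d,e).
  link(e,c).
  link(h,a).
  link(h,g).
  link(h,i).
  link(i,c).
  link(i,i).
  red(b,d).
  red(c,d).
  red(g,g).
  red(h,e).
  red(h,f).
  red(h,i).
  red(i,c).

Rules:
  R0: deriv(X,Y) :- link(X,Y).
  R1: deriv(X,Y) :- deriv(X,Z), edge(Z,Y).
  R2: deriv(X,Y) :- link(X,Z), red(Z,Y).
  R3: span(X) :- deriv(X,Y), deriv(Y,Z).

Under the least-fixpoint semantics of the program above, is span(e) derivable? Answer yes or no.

yes

round 1: derive deriv(a,b) via R0 from link(a,b)
round 1: derive deriv(a,f) via R0 from link(a,f)
round 1: derive deriv(b,h) via R0 from link(b,h)
round 1: derive deriv(c,f) via R0 from link(c,f)
round 1: derive deriv(d,c) via R0 from link(d,c)
round 1: derive deriv(d,e) via R0 from link(d,e)
round 1: derive deriv(e,c) via R0 from link(e,c)
round 1: derive deriv(h,a) via R0 from link(h,a)
round 1: derive deriv(h,g) via R0 from link(h,g)
round 1: derive deriv(h,i) via R0 from link(h,i)
round 1: derive deriv(i,c) via R0 from link(i,c)
round 1: derive deriv(i,i) via R0 from link(i,i)
round 1: derive deriv(a,d) via R2 from link(a,b), red(b,d)
round 1: derive deriv(b,e) via R2 from link(b,h), red(h,e)
round 1: derive deriv(b,f) via R2 from link(b,h), red(h,f)
round 1: derive deriv(b,i) via R2 from link(b,h), red(h,i)
round 1: derive deriv(d,d) via R2 from link(d,c), red(c,d)
round 1: derive deriv(e,d) via R2 from link(e,c), red(c,d)
round 1: derive deriv(h,c) via R2 from link(h,i), red(i,c)
round 1: derive deriv(i,d) via R2 from link(i,c), red(c,d)
round 2: derive deriv(a,a) via R1 from deriv(a,d), edge(d,a)
round 2: derive deriv(a,h) via R1 from deriv(a,b), edge(b,h)
round 2: derive deriv(a,i) via R1 from deriv(a,b), edge(b,i)
round 2: derive deriv(b,a) via R1 from deriv(b,i), edge(i,a)
round 2: derive deriv(b,b) via R1 from deriv(b,e), edge(e,b)
round 2: derive deriv(b,d) via R1 from deriv(b,e), edge(e,d)
round 2: derive deriv(d,a) via R1 from deriv(d,c), edge(c,a)
round 2: derive deriv(d,b) via R1 from deriv(d,e), edge(e,b)
round 2: derive deriv(e,a) via R1 from deriv(e,c), edge(c,a)
round 2: derive deriv(h,d) via R1 from deriv(h,a), edge(a,d)
round 2: derive deriv(h,f) via R1 from deriv(h,i), edge(i,f)
round 2: derive deriv(i,a) via R1 from deriv(i,c), edge(c,a)
round 2: derive deriv(i,f) via R1 from deriv(i,i), edge(i,f)
round 2: derive span(a) via R3 from deriv(a,b), deriv(b,e)
round 2: derive span(b) via R3 from deriv(b,e), deriv(e,c)
round 2: derive span(d) via R3 from deriv(d,c), deriv(c,f)
round 2: derive span(e) via R3 from deriv(e,c), deriv(c,f)
round 2: derive span(h) via R3 from deriv(h,a), deriv(a,b)
round 2: derive span(i) via R3 from deriv(i,c), deriv(c,f)
round 3: derive deriv(d,h) via R1 from deriv(d,b), edge(b,h)
round 3: derive deriv(d,i) via R1 from deriv(d,b), edge(b,i)
round 4: derive deriv(d,f) via R1 from deriv(d,i), edge(i,f)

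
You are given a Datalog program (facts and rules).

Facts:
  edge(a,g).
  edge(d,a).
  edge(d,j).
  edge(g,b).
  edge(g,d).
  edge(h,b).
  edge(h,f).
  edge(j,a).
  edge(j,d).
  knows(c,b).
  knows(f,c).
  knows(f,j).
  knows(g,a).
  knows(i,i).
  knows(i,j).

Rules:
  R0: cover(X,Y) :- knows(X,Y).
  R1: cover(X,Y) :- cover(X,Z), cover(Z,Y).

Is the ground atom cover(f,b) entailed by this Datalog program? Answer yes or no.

round 1: derive cover(c,b) via R0 from knows(c,b)
round 1: derive cover(f,c) via R0 from knows(f,c)
round 1: derive cover(f,j) via R0 from knows(f,j)
round 1: derive cover(g,a) via R0 from knows(g,a)
round 1: derive cover(i,i) via R0 from knows(i,i)
round 1: derive cover(i,j) via R0 from knows(i,j)
round 2: derive cover(f,b) via R1 from cover(f,c), cover(c,b)

yes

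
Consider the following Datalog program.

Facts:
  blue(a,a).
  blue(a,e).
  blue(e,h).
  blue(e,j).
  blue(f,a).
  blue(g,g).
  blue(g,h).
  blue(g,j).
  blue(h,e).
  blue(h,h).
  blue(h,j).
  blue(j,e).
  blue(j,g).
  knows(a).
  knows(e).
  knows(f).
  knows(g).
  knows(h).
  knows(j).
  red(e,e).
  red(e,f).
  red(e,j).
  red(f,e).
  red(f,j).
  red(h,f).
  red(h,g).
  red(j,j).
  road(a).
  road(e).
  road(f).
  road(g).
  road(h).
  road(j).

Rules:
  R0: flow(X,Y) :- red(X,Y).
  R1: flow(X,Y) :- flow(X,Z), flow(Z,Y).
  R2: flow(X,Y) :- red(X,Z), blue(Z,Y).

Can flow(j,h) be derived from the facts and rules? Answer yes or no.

round 1: derive flow(e,e) via R0 from red(e,e)
round 1: derive flow(e,f) via R0 from red(e,f)
round 1: derive flow(e,j) via R0 from red(e,j)
round 1: derive flow(f,e) via R0 from red(f,e)
round 1: derive flow(f,j) via R0 from red(f,j)
round 1: derive flow(h,f) via R0 from red(h,f)
round 1: derive flow(h,g) via R0 from red(h,g)
round 1: derive flow(j,j) via R0 from red(j,j)
round 1: derive flow(e,a) via R2 from red(e,f), blue(f,a)
round 1: derive flow(e,g) via R2 from red(e,j), blue(j,g)
round 1: derive flow(e,h) via R2 from red(e,e), blue(e,h)
round 1: derive flow(f,g) via R2 from red(f,j), blue(j,g)
round 1: derive flow(f,h) via R2 from red(f,e), blue(e,h)
round 1: derive flow(h,a) via R2 from red(h,f), blue(f,a)
round 1: derive flow(h,h) via R2 from red(h,g), blue(g,h)
round 1: derive flow(h,j) via R2 from red(h,g), blue(g,j)
round 1: derive flow(j,e) via R2 from red(j,j), blue(j,e)
round 1: derive flow(j,g) via R2 from red(j,j), blue(j,g)
round 2: derive flow(f,a) via R1 from flow(f,e), flow(e,a)
round 2: derive flow(f,f) via R1 from flow(f,e), flow(e,f)
round 2: derive flow(h,e) via R1 from flow(h,f), flow(f,e)
round 2: derive flow(j,a) via R1 from flow(j,e), flow(e,a)
round 2: derive flow(j,f) via R1 from flow(j,e), flow(e,f)
round 2: derive flow(j,h) via R1 from flow(j,e), flow(e,h)

yes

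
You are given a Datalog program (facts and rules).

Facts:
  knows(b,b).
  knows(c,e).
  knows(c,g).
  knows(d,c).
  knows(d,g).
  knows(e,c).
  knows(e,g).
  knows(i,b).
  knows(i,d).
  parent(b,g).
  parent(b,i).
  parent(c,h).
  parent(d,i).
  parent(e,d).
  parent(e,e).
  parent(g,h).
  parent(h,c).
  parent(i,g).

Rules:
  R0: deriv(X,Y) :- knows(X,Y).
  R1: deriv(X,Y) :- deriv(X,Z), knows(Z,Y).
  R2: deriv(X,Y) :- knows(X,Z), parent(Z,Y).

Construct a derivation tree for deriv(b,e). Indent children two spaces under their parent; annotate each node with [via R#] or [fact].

deriv(b,e)  [via R1]
  deriv(b,c)  [via R1]
    deriv(b,d)  [via R1]
      deriv(b,i)  [via R2]
        knows(b,b)  [fact]
        parent(b,i)  [fact]
      knows(i,d)  [fact]
    knows(d,c)  [fact]
  knows(c,e)  [fact]

round 1: derive deriv(b,b) via R0 from knows(b,b)
round 1: derive deriv(c,e) via R0 from knows(c,e)
round 1: derive deriv(c,g) via R0 from knows(c,g)
round 1: derive deriv(d,c) via R0 from knows(d,c)
round 1: derive deriv(d,g) via R0 from knows(d,g)
round 1: derive deriv(e,c) via R0 from knows(e,c)
round 1: derive deriv(e,g) via R0 from knows(e,g)
round 1: derive deriv(i,b) via R0 from knows(i,b)
round 1: derive deriv(i,d) via R0 from knows(i,d)
round 1: derive deriv(b,g) via R2 from knows(b,b), parent(b,g)
round 1: derive deriv(b,i) via R2 from knows(b,b), parent(b,i)
round 1: derive deriv(c,d) via R2 from knows(c,e), parent(e,d)
round 1: derive deriv(c,h) via R2 from knows(c,g), parent(g,h)
round 1: derive deriv(d,h) via R2 from knows(d,c), parent(c,h)
round 1: derive deriv(e,h) via R2 from knows(e,c), parent(c,h)
round 1: derive deriv(i,g) via R2 from knows(i,b), parent(b,g)
round 1: derive deriv(i,i) via R2 from knows(i,b), parent(b,i)
round 2: derive deriv(b,d) via R1 from deriv(b,i), knows(i,d)
round 2: derive deriv(c,c) via R1 from deriv(c,d), knows(d,c)
round 2: derive deriv(d,e) via R1 from deriv(d,c), knows(c,e)
round 2: derive deriv(e,e) via R1 from deriv(e,c), knows(c,e)
round 2: derive deriv(i,c) via R1 from deriv(i,d), knows(d,c)
round 3: derive deriv(b,c) via R1 from deriv(b,d), knows(d,c)
round 3: derive deriv(i,e) via R1 from deriv(i,c), knows(c,e)
round 4: derive deriv(b,e) via R1 from deriv(b,c), knows(c,e)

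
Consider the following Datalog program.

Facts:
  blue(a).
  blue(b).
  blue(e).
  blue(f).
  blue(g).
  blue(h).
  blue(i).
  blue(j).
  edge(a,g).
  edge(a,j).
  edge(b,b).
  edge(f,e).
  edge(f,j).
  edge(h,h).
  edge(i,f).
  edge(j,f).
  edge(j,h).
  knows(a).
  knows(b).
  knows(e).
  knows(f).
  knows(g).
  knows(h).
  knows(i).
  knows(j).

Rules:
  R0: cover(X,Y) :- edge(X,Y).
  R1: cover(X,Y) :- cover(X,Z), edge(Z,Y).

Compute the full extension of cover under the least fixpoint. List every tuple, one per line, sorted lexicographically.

cover(a,e)
cover(a,f)
cover(a,g)
cover(a,h)
cover(a,j)
cover(b,b)
cover(f,e)
cover(f,f)
cover(f,h)
cover(f,j)
cover(h,h)
cover(i,e)
cover(i,f)
cover(i,h)
cover(i,j)
cover(j,e)
cover(j,f)
cover(j,h)
cover(j,j)

round 1: derive cover(a,g) via R0 from edge(a,g)
round 1: derive cover(a,j) via R0 from edge(a,j)
round 1: derive cover(b,b) via R0 from edge(b,b)
round 1: derive cover(f,e) via R0 from edge(f,e)
round 1: derive cover(f,j) via R0 from edge(f,j)
round 1: derive cover(h,h) via R0 from edge(h,h)
round 1: derive cover(i,f) via R0 from edge(i,f)
round 1: derive cover(j,f) via R0 from edge(j,f)
round 1: derive cover(j,h) via R0 from edge(j,h)
round 2: derive cover(a,f) via R1 from cover(a,j), edge(j,f)
round 2: derive cover(a,h) via R1 from cover(a,j), edge(j,h)
round 2: derive cover(f,f) via R1 from cover(f,j), edge(j,f)
round 2: derive cover(f,h) via R1 from cover(f,j), edge(j,h)
round 2: derive cover(i,e) via R1 from cover(i,f), edge(f,e)
round 2: derive cover(i,j) via R1 from cover(i,f), edge(f,j)
round 2: derive cover(j,e) via R1 from cover(j,f), edge(f,e)
round 2: derive cover(j,j) via R1 from cover(j,f), edge(f,j)
round 3: derive cover(a,e) via R1 from cover(a,f), edge(f,e)
round 3: derive cover(i,h) via R1 from cover(i,j), edge(j,h)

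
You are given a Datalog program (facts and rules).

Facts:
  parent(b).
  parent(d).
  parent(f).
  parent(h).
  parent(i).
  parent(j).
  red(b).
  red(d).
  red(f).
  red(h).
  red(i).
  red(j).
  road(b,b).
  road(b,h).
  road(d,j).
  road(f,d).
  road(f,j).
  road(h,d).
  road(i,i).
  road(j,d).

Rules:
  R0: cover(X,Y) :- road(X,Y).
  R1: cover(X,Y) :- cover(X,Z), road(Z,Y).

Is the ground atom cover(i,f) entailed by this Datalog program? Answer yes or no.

round 1: derive cover(b,b) via R0 from road(b,b)
round 1: derive cover(b,h) via R0 from road(b,h)
round 1: derive cover(d,j) via R0 from road(d,j)
round 1: derive cover(f,d) via R0 from road(f,d)
round 1: derive cover(f,j) via R0 from road(f,j)
round 1: derive cover(h,d) via R0 from road(h,d)
round 1: derive cover(i,i) via R0 from road(i,i)
round 1: derive cover(j,d) via R0 from road(j,d)
round 2: derive cover(b,d) via R1 from cover(b,h), road(h,d)
round 2: derive cover(d,d) via R1 from cover(d,j), road(j,d)
round 2: derive cover(h,j) via R1 from cover(h,d), road(d,j)
round 2: derive cover(j,j) via R1 from cover(j,d), road(d,j)
round 3: derive cover(b,j) via R1 from cover(b,d), road(d,j)

no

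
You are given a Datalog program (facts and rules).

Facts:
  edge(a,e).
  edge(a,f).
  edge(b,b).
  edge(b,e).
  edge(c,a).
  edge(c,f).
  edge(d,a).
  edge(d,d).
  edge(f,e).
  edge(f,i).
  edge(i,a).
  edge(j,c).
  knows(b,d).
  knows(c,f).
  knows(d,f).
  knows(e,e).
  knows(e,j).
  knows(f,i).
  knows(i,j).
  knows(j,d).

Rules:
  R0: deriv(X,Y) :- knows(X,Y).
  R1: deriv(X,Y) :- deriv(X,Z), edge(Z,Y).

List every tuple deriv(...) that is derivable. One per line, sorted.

deriv(b,a)
deriv(b,d)
deriv(b,e)
deriv(b,f)
deriv(b,i)
deriv(c,a)
deriv(c,e)
deriv(c,f)
deriv(c,i)
deriv(d,a)
deriv(d,e)
deriv(d,f)
deriv(d,i)
deriv(e,a)
deriv(e,c)
deriv(e,e)
deriv(e,f)
deriv(e,i)
deriv(e,j)
deriv(f,a)
deriv(f,e)
deriv(f,f)
deriv(f,i)
deriv(i,a)
deriv(i,c)
deriv(i,e)
deriv(i,f)
deriv(i,i)
deriv(i,j)
deriv(j,a)
deriv(j,d)
deriv(j,e)
deriv(j,f)
deriv(j,i)

round 1: derive deriv(b,d) via R0 from knows(b,d)
round 1: derive deriv(c,f) via R0 from knows(c,f)
round 1: derive deriv(d,f) via R0 from knows(d,f)
round 1: derive deriv(e,e) via R0 from knows(e,e)
round 1: derive deriv(e,j) via R0 from knows(e,j)
round 1: derive deriv(f,i) via R0 from knows(f,i)
round 1: derive deriv(i,j) via R0 from knows(i,j)
round 1: derive deriv(j,d) via R0 from knows(j,d)
round 2: derive deriv(b,a) via R1 from deriv(b,d), edge(d,a)
round 2: derive deriv(c,e) via R1 from deriv(c,f), edge(f,e)
round 2: derive deriv(c,i) via R1 from deriv(c,f), edge(f,i)
round 2: derive deriv(d,e) via R1 from deriv(d,f), edge(f,e)
round 2: derive deriv(d,i) via R1 from deriv(d,f), edge(f,i)
round 2: derive deriv(e,c) via R1 from deriv(e,j), edge(j,c)
round 2: derive deriv(f,a) via R1 from deriv(f,i), edge(i,a)
round 2: derive deriv(i,c) via R1 from deriv(i,j), edge(j,c)
round 2: derive deriv(j,a) via R1 from deriv(j,d), edge(d,a)
round 3: derive deriv(b,e) via R1 from deriv(b,a), edge(a,e)
round 3: derive deriv(b,f) via R1 from deriv(b,a), edge(a,f)
round 3: derive deriv(c,a) via R1 from deriv(c,i), edge(i,a)
round 3: derive deriv(d,a) via R1 from deriv(d,i), edge(i,a)
round 3: derive deriv(e,a) via R1 from deriv(e,c), edge(c,a)
round 3: derive deriv(e,f) via R1 from deriv(e,c), edge(c,f)
round 3: derive deriv(f,e) via R1 from deriv(f,a), edge(a,e)
round 3: derive deriv(f,f) via R1 from deriv(f,a), edge(a,f)
round 3: derive deriv(i,a) via R1 from deriv(i,c), edge(c,a)
round 3: derive deriv(i,f) via R1 from deriv(i,c), edge(c,f)
round 3: derive deriv(j,e) via R1 from deriv(j,a), edge(a,e)
round 3: derive deriv(j,f) via R1 from deriv(j,a), edge(a,f)
round 4: derive deriv(b,i) via R1 from deriv(b,f), edge(f,i)
round 4: derive deriv(e,i) via R1 from deriv(e,f), edge(f,i)
round 4: derive deriv(i,e) via R1 from deriv(i,a), edge(a,e)
round 4: derive deriv(i,i) via R1 from deriv(i,f), edge(f,i)
round 4: derive deriv(j,i) via R1 from deriv(j,f), edge(f,i)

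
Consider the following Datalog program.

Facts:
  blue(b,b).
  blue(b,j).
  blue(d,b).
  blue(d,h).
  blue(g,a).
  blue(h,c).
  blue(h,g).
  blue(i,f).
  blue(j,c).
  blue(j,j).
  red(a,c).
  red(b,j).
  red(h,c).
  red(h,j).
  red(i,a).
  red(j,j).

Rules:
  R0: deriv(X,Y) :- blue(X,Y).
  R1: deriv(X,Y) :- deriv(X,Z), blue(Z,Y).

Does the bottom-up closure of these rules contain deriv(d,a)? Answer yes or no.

round 1: derive deriv(b,b) via R0 from blue(b,b)
round 1: derive deriv(b,j) via R0 from blue(b,j)
round 1: derive deriv(d,b) via R0 from blue(d,b)
round 1: derive deriv(d,h) via R0 from blue(d,h)
round 1: derive deriv(g,a) via R0 from blue(g,a)
round 1: derive deriv(h,c) via R0 from blue(h,c)
round 1: derive deriv(h,g) via R0 from blue(h,g)
round 1: derive deriv(i,f) via R0 from blue(i,f)
round 1: derive deriv(j,c) via R0 from blue(j,c)
round 1: derive deriv(j,j) via R0 from blue(j,j)
round 2: derive deriv(b,c) via R1 from deriv(b,j), blue(j,c)
round 2: derive deriv(d,c) via R1 from deriv(d,h), blue(h,c)
round 2: derive deriv(d,g) via R1 from deriv(d,h), blue(h,g)
round 2: derive deriv(d,j) via R1 from deriv(d,b), blue(b,j)
round 2: derive deriv(h,a) via R1 from deriv(h,g), blue(g,a)
round 3: derive deriv(d,a) via R1 from deriv(d,g), blue(g,a)

yes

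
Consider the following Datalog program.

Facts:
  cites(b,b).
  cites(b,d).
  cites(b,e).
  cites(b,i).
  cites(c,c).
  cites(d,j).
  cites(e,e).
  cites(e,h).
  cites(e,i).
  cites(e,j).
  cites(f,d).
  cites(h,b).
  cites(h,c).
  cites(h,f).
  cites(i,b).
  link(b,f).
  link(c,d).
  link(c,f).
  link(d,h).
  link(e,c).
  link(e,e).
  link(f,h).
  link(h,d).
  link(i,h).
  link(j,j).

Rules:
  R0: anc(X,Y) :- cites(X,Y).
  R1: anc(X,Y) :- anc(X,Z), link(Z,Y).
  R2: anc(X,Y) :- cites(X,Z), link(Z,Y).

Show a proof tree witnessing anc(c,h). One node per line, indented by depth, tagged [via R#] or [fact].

round 1: derive anc(b,b) via R0 from cites(b,b)
round 1: derive anc(b,d) via R0 from cites(b,d)
round 1: derive anc(b,e) via R0 from cites(b,e)
round 1: derive anc(b,i) via R0 from cites(b,i)
round 1: derive anc(c,c) via R0 from cites(c,c)
round 1: derive anc(d,j) via R0 from cites(d,j)
round 1: derive anc(e,e) via R0 from cites(e,e)
round 1: derive anc(e,h) via R0 from cites(e,h)
round 1: derive anc(e,i) via R0 from cites(e,i)
round 1: derive anc(e,j) via R0 from cites(e,j)
round 1: derive anc(f,d) via R0 from cites(f,d)
round 1: derive anc(h,b) via R0 from cites(h,b)
round 1: derive anc(h,c) via R0 from cites(h,c)
round 1: derive anc(h,f) via R0 from cites(h,f)
round 1: derive anc(i,b) via R0 from cites(i,b)
round 1: derive anc(b,c) via R2 from cites(b,e), link(e,c)
round 1: derive anc(b,f) via R2 from cites(b,b), link(b,f)
round 1: derive anc(b,h) via R2 from cites(b,d), link(d,h)
round 1: derive anc(c,d) via R2 from cites(c,c), link(c,d)
round 1: derive anc(c,f) via R2 from cites(c,c), link(c,f)
round 1: derive anc(e,c) via R2 from cites(e,e), link(e,c)
round 1: derive anc(e,d) via R2 from cites(e,h), link(h,d)
round 1: derive anc(f,h) via R2 from cites(f,d), link(d,h)
round 1: derive anc(h,d) via R2 from cites(h,c), link(c,d)
round 1: derive anc(h,h) via R2 from cites(h,f), link(f,h)
round 1: derive anc(i,f) via R2 from cites(i,b), link(b,f)
round 2: derive anc(c,h) via R1 from anc(c,d), link(d,h)
round 2: derive anc(e,f) via R1 from anc(e,c), link(c,f)
round 2: derive anc(i,h) via R1 from anc(i,f), link(f,h)
round 3: derive anc(i,d) via R1 from anc(i,h), link(h,d)

anc(c,h)  [via R1]
  anc(c,d)  [via R2]
    cites(c,c)  [fact]
    link(c,d)  [fact]
  link(d,h)  [fact]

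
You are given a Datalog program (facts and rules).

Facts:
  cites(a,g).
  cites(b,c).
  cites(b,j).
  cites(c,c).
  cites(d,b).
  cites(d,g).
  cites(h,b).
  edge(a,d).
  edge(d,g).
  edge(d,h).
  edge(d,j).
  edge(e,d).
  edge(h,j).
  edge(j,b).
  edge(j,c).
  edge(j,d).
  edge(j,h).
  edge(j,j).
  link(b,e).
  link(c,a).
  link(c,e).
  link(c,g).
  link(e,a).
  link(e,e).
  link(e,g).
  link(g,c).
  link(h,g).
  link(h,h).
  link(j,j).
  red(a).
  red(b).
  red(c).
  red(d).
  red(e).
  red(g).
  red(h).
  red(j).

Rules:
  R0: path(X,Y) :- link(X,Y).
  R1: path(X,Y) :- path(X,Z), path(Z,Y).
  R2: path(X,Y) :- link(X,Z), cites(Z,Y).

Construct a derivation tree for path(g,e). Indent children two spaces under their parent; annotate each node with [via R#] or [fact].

round 1: derive path(b,e) via R0 from link(b,e)
round 1: derive path(c,a) via R0 from link(c,a)
round 1: derive path(c,e) via R0 from link(c,e)
round 1: derive path(c,g) via R0 from link(c,g)
round 1: derive path(e,a) via R0 from link(e,a)
round 1: derive path(e,e) via R0 from link(e,e)
round 1: derive path(e,g) via R0 from link(e,g)
round 1: derive path(g,c) via R0 from link(g,c)
round 1: derive path(h,g) via R0 from link(h,g)
round 1: derive path(h,h) via R0 from link(h,h)
round 1: derive path(j,j) via R0 from link(j,j)
round 1: derive path(h,b) via R2 from link(h,h), cites(h,b)
round 2: derive path(b,a) via R1 from path(b,e), path(e,a)
round 2: derive path(b,g) via R1 from path(b,e), path(e,g)
round 2: derive path(c,c) via R1 from path(c,g), path(g,c)
round 2: derive path(e,c) via R1 from path(e,g), path(g,c)
round 2: derive path(g,a) via R1 from path(g,c), path(c,a)
round 2: derive path(g,e) via R1 from path(g,c), path(c,e)
round 2: derive path(g,g) via R1 from path(g,c), path(c,g)
round 2: derive path(h,c) via R1 from path(h,g), path(g,c)
round 2: derive path(h,e) via R1 from path(h,b), path(b,e)
round 3: derive path(b,c) via R1 from path(b,e), path(e,c)
round 3: derive path(h,a) via R1 from path(h,b), path(b,a)

path(g,e)  [via R1]
  path(g,c)  [via R0]
    link(g,c)  [fact]
  path(c,e)  [via R0]
    link(c,e)  [fact]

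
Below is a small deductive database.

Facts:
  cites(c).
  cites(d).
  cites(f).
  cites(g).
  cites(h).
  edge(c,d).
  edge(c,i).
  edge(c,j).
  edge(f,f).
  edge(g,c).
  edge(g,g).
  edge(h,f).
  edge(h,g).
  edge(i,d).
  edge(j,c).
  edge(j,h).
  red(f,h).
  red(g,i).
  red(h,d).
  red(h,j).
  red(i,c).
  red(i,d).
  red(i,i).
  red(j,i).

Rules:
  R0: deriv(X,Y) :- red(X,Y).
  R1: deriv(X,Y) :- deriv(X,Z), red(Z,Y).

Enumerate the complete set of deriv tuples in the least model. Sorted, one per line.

deriv(f,c)
deriv(f,d)
deriv(f,h)
deriv(f,i)
deriv(f,j)
deriv(g,c)
deriv(g,d)
deriv(g,i)
deriv(h,c)
deriv(h,d)
deriv(h,i)
deriv(h,j)
deriv(i,c)
deriv(i,d)
deriv(i,i)
deriv(j,c)
deriv(j,d)
deriv(j,i)

round 1: derive deriv(f,h) via R0 from red(f,h)
round 1: derive deriv(g,i) via R0 from red(g,i)
round 1: derive deriv(h,d) via R0 from red(h,d)
round 1: derive deriv(h,j) via R0 from red(h,j)
round 1: derive deriv(i,c) via R0 from red(i,c)
round 1: derive deriv(i,d) via R0 from red(i,d)
round 1: derive deriv(i,i) via R0 from red(i,i)
round 1: derive deriv(j,i) via R0 from red(j,i)
round 2: derive deriv(f,d) via R1 from deriv(f,h), red(h,d)
round 2: derive deriv(f,j) via R1 from deriv(f,h), red(h,j)
round 2: derive deriv(g,c) via R1 from deriv(g,i), red(i,c)
round 2: derive deriv(g,d) via R1 from deriv(g,i), red(i,d)
round 2: derive deriv(h,i) via R1 from deriv(h,j), red(j,i)
round 2: derive deriv(j,c) via R1 from deriv(j,i), red(i,c)
round 2: derive deriv(j,d) via R1 from deriv(j,i), red(i,d)
round 3: derive deriv(f,i) via R1 from deriv(f,j), red(j,i)
round 3: derive deriv(h,c) via R1 from deriv(h,i), red(i,c)
round 4: derive deriv(f,c) via R1 from deriv(f,i), red(i,c)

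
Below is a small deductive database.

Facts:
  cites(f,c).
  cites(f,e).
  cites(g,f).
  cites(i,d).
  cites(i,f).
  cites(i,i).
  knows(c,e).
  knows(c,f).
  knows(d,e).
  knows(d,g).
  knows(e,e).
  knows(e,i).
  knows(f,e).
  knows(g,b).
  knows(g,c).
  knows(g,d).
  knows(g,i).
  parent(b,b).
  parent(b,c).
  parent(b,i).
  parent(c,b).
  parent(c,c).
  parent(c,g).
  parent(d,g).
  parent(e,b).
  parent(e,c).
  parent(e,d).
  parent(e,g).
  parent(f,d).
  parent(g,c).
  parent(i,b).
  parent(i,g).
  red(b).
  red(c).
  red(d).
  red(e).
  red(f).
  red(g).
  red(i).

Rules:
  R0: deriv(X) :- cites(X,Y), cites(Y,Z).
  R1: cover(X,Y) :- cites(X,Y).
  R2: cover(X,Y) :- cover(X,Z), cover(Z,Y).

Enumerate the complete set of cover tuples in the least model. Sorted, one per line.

round 1: derive cover(f,c) via R1 from cites(f,c)
round 1: derive cover(f,e) via R1 from cites(f,e)
round 1: derive cover(g,f) via R1 from cites(g,f)
round 1: derive cover(i,d) via R1 from cites(i,d)
round 1: derive cover(i,f) via R1 from cites(i,f)
round 1: derive cover(i,i) via R1 from cites(i,i)
round 2: derive cover(g,c) via R2 from cover(g,f), cover(f,c)
round 2: derive cover(g,e) via R2 from cover(g,f), cover(f,e)
round 2: derive cover(i,c) via R2 from cover(i,f), cover(f,c)
round 2: derive cover(i,e) via R2 from cover(i,f), cover(f,e)

cover(f,c)
cover(f,e)
cover(g,c)
cover(g,e)
cover(g,f)
cover(i,c)
cover(i,d)
cover(i,e)
cover(i,f)
cover(i,i)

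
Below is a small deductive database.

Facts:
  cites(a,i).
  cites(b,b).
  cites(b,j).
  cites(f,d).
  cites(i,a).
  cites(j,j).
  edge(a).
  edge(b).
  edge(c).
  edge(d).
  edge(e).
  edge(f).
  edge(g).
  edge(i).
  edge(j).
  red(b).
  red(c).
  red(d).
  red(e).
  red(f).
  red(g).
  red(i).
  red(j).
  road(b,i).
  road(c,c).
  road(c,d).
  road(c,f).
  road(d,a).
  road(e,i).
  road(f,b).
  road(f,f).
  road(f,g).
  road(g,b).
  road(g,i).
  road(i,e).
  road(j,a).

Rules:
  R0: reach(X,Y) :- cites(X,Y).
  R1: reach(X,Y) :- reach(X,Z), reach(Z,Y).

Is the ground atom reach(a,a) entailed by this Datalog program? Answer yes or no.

yes

round 1: derive reach(a,i) via R0 from cites(a,i)
round 1: derive reach(b,b) via R0 from cites(b,b)
round 1: derive reach(b,j) via R0 from cites(b,j)
round 1: derive reach(f,d) via R0 from cites(f,d)
round 1: derive reach(i,a) via R0 from cites(i,a)
round 1: derive reach(j,j) via R0 from cites(j,j)
round 2: derive reach(a,a) via R1 from reach(a,i), reach(i,a)
round 2: derive reach(i,i) via R1 from reach(i,a), reach(a,i)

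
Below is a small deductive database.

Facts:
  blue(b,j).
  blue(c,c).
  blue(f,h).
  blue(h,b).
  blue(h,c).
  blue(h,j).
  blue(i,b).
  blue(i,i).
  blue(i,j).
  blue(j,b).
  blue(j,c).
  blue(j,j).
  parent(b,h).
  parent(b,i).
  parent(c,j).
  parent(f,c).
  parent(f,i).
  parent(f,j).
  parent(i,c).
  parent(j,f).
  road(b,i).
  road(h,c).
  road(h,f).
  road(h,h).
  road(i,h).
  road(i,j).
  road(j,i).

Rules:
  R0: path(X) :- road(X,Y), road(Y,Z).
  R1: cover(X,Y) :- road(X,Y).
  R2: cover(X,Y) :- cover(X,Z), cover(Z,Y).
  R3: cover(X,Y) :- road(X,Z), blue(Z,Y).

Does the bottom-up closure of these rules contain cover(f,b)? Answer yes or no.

round 1: derive cover(b,i) via R1 from road(b,i)
round 1: derive cover(h,c) via R1 from road(h,c)
round 1: derive cover(h,f) via R1 from road(h,f)
round 1: derive cover(h,h) via R1 from road(h,h)
round 1: derive cover(i,h) via R1 from road(i,h)
round 1: derive cover(i,j) via R1 from road(i,j)
round 1: derive cover(j,i) via R1 from road(j,i)
round 1: derive cover(b,b) via R3 from road(b,i), blue(i,b)
round 1: derive cover(b,j) via R3 from road(b,i), blue(i,j)
round 1: derive cover(h,b) via R3 from road(h,h), blue(h,b)
round 1: derive cover(h,j) via R3 from road(h,h), blue(h,j)
round 1: derive cover(i,b) via R3 from road(i,h), blue(h,b)
round 1: derive cover(i,c) via R3 from road(i,h), blue(h,c)
round 1: derive cover(j,b) via R3 from road(j,i), blue(i,b)
round 1: derive cover(j,j) via R3 from road(j,i), blue(i,j)
round 2: derive cover(b,c) via R2 from cover(b,i), cover(i,c)
round 2: derive cover(b,h) via R2 from cover(b,i), cover(i,h)
round 2: derive cover(h,i) via R2 from cover(h,b), cover(b,i)
round 2: derive cover(i,f) via R2 from cover(i,h), cover(h,f)
round 2: derive cover(i,i) via R2 from cover(i,b), cover(b,i)
round 2: derive cover(j,c) via R2 from cover(j,i), cover(i,c)
round 2: derive cover(j,h) via R2 from cover(j,i), cover(i,h)
round 3: derive cover(b,f) via R2 from cover(b,h), cover(h,f)
round 3: derive cover(j,f) via R2 from cover(j,h), cover(h,f)

no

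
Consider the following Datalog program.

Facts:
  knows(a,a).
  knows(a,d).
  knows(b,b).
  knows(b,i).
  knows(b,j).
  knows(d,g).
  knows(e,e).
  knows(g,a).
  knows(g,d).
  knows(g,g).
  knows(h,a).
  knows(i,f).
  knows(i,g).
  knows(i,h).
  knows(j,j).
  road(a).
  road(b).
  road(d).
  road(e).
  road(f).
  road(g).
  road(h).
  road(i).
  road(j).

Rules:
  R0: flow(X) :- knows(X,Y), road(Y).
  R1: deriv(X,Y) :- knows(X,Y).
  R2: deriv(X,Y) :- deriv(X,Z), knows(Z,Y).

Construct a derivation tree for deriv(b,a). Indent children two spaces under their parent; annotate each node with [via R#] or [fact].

round 1: derive deriv(a,a) via R1 from knows(a,a)
round 1: derive deriv(a,d) via R1 from knows(a,d)
round 1: derive deriv(b,b) via R1 from knows(b,b)
round 1: derive deriv(b,i) via R1 from knows(b,i)
round 1: derive deriv(b,j) via R1 from knows(b,j)
round 1: derive deriv(d,g) via R1 from knows(d,g)
round 1: derive deriv(e,e) via R1 from knows(e,e)
round 1: derive deriv(g,a) via R1 from knows(g,a)
round 1: derive deriv(g,d) via R1 from knows(g,d)
round 1: derive deriv(g,g) via R1 from knows(g,g)
round 1: derive deriv(h,a) via R1 from knows(h,a)
round 1: derive deriv(i,f) via R1 from knows(i,f)
round 1: derive deriv(i,g) via R1 from knows(i,g)
round 1: derive deriv(i,h) via R1 from knows(i,h)
round 1: derive deriv(j,j) via R1 from knows(j,j)
round 2: derive deriv(a,g) via R2 from deriv(a,d), knows(d,g)
round 2: derive deriv(b,f) via R2 from deriv(b,i), knows(i,f)
round 2: derive deriv(b,g) via R2 from deriv(b,i), knows(i,g)
round 2: derive deriv(b,h) via R2 from deriv(b,i), knows(i,h)
round 2: derive deriv(d,a) via R2 from deriv(d,g), knows(g,a)
round 2: derive deriv(d,d) via R2 from deriv(d,g), knows(g,d)
round 2: derive deriv(h,d) via R2 from deriv(h,a), knows(a,d)
round 2: derive deriv(i,a) via R2 from deriv(i,g), knows(g,a)
round 2: derive deriv(i,d) via R2 from deriv(i,g), knows(g,d)
round 3: derive deriv(b,a) via R2 from deriv(b,g), knows(g,a)
round 3: derive deriv(b,d) via R2 from deriv(b,g), knows(g,d)
round 3: derive deriv(h,g) via R2 from deriv(h,d), knows(d,g)

deriv(b,a)  [via R2]
  deriv(b,g)  [via R2]
    deriv(b,i)  [via R1]
      knows(b,i)  [fact]
    knows(i,g)  [fact]
  knows(g,a)  [fact]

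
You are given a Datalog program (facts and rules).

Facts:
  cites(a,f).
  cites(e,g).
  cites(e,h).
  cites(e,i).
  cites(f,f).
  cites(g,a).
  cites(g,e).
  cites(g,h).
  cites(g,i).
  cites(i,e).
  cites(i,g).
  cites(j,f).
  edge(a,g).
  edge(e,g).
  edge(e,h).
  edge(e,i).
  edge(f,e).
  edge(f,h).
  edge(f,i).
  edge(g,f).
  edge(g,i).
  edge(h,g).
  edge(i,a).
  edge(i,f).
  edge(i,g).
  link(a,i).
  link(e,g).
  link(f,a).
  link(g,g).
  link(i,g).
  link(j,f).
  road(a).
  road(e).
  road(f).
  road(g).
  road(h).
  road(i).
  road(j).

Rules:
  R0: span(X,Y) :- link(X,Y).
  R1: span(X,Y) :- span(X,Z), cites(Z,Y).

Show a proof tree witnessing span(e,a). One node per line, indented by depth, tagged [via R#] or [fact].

span(e,a)  [via R1]
  span(e,g)  [via R0]
    link(e,g)  [fact]
  cites(g,a)  [fact]

round 1: derive span(a,i) via R0 from link(a,i)
round 1: derive span(e,g) via R0 from link(e,g)
round 1: derive span(f,a) via R0 from link(f,a)
round 1: derive span(g,g) via R0 from link(g,g)
round 1: derive span(i,g) via R0 from link(i,g)
round 1: derive span(j,f) via R0 from link(j,f)
round 2: derive span(a,e) via R1 from span(a,i), cites(i,e)
round 2: derive span(a,g) via R1 from span(a,i), cites(i,g)
round 2: derive span(e,a) via R1 from span(e,g), cites(g,a)
round 2: derive span(e,e) via R1 from span(e,g), cites(g,e)
round 2: derive span(e,h) via R1 from span(e,g), cites(g,h)
round 2: derive span(e,i) via R1 from span(e,g), cites(g,i)
round 2: derive span(f,f) via R1 from span(f,a), cites(a,f)
round 2: derive span(g,a) via R1 from span(g,g), cites(g,a)
round 2: derive span(g,e) via R1 from span(g,g), cites(g,e)
round 2: derive span(g,h) via R1 from span(g,g), cites(g,h)
round 2: derive span(g,i) via R1 from span(g,g), cites(g,i)
round 2: derive span(i,a) via R1 from span(i,g), cites(g,a)
round 2: derive span(i,e) via R1 from span(i,g), cites(g,e)
round 2: derive span(i,h) via R1 from span(i,g), cites(g,h)
round 2: derive span(i,i) via R1 from span(i,g), cites(g,i)
round 3: derive span(a,a) via R1 from span(a,g), cites(g,a)
round 3: derive span(a,h) via R1 from span(a,e), cites(e,h)
round 3: derive span(e,f) via R1 from span(e,a), cites(a,f)
round 3: derive span(g,f) via R1 from span(g,a), cites(a,f)
round 3: derive span(i,f) via R1 from span(i,a), cites(a,f)
round 4: derive span(a,f) via R1 from span(a,a), cites(a,f)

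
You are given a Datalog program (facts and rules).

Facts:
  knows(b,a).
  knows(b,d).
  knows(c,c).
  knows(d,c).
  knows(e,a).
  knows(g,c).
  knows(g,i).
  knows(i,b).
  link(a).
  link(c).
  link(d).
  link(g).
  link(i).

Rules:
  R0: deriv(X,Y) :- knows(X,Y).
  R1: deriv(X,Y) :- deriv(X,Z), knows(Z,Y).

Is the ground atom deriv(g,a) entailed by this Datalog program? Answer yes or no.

round 1: derive deriv(b,a) via R0 from knows(b,a)
round 1: derive deriv(b,d) via R0 from knows(b,d)
round 1: derive deriv(c,c) via R0 from knows(c,c)
round 1: derive deriv(d,c) via R0 from knows(d,c)
round 1: derive deriv(e,a) via R0 from knows(e,a)
round 1: derive deriv(g,c) via R0 from knows(g,c)
round 1: derive deriv(g,i) via R0 from knows(g,i)
round 1: derive deriv(i,b) via R0 from knows(i,b)
round 2: derive deriv(b,c) via R1 from deriv(b,d), knows(d,c)
round 2: derive deriv(g,b) via R1 from deriv(g,i), knows(i,b)
round 2: derive deriv(i,a) via R1 from deriv(i,b), knows(b,a)
round 2: derive deriv(i,d) via R1 from deriv(i,b), knows(b,d)
round 3: derive deriv(g,a) via R1 from deriv(g,b), knows(b,a)
round 3: derive deriv(g,d) via R1 from deriv(g,b), knows(b,d)
round 3: derive deriv(i,c) via R1 from deriv(i,d), knows(d,c)

yes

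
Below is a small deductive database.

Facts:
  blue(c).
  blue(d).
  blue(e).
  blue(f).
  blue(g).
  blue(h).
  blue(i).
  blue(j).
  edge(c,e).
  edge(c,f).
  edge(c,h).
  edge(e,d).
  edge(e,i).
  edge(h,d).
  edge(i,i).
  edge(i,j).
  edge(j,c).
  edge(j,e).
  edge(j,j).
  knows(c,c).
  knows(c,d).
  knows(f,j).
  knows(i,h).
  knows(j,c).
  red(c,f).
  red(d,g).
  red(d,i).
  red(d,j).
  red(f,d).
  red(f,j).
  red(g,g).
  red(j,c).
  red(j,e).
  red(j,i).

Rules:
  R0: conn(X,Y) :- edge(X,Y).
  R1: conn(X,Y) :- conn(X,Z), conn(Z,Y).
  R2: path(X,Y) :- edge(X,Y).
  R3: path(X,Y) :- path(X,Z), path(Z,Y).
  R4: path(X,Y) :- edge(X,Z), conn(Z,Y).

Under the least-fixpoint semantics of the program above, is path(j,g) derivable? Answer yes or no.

no

round 1: derive conn(c,e) via R0 from edge(c,e)
round 1: derive conn(c,f) via R0 from edge(c,f)
round 1: derive conn(c,h) via R0 from edge(c,h)
round 1: derive conn(e,d) via R0 from edge(e,d)
round 1: derive conn(e,i) via R0 from edge(e,i)
round 1: derive conn(h,d) via R0 from edge(h,d)
round 1: derive conn(i,i) via R0 from edge(i,i)
round 1: derive conn(i,j) via R0 from edge(i,j)
round 1: derive conn(j,c) via R0 from edge(j,c)
round 1: derive conn(j,e) via R0 from edge(j,e)
round 1: derive conn(j,j) via R0 from edge(j,j)
round 1: derive path(c,e) via R2 from edge(c,e)
round 1: derive path(c,f) via R2 from edge(c,f)
round 1: derive path(c,h) via R2 from edge(c,h)
round 1: derive path(e,d) via R2 from edge(e,d)
round 1: derive path(e,i) via R2 from edge(e,i)
round 1: derive path(h,d) via R2 from edge(h,d)
round 1: derive path(i,i) via R2 from edge(i,i)
round 1: derive path(i,j) via R2 from edge(i,j)
round 1: derive path(j,c) via R2 from edge(j,c)
round 1: derive path(j,e) via R2 from edge(j,e)
round 1: derive path(j,j) via R2 from edge(j,j)
round 2: derive conn(c,d) via R1 from conn(c,e), conn(e,d)
round 2: derive conn(c,i) via R1 from conn(c,e), conn(e,i)
round 2: derive conn(e,j) via R1 from conn(e,i), conn(i,j)
round 2: derive conn(i,c) via R1 from conn(i,j), conn(j,c)
round 2: derive conn(i,e) via R1 from conn(i,j), conn(j,e)
round 2: derive conn(j,d) via R1 from conn(j,e), conn(e,d)
round 2: derive conn(j,f) via R1 from conn(j,c), conn(c,f)
round 2: derive conn(j,h) via R1 from conn(j,c), conn(c,h)
round 2: derive conn(j,i) via R1 from conn(j,e), conn(e,i)
round 2: derive path(c,d) via R3 from path(c,e), path(e,d)
round 2: derive path(c,i) via R3 from path(c,e), path(e,i)
round 2: derive path(e,j) via R3 from path(e,i), path(i,j)
round 2: derive path(i,c) via R3 from path(i,j), path(j,c)
round 2: derive path(i,e) via R3 from path(i,j), path(j,e)
round 2: derive path(j,d) via R3 from path(j,e), path(e,d)
round 2: derive path(j,f) via R3 from path(j,c), path(c,f)
round 2: derive path(j,h) via R3 from path(j,c), path(c,h)
round 2: derive path(j,i) via R3 from path(j,e), path(e,i)
round 3: derive conn(c,c) via R1 from conn(c,i), conn(i,c)
round 3: derive conn(c,j) via R1 from conn(c,e), conn(e,j)
round 3: derive conn(e,c) via R1 from conn(e,i), conn(i,c)
round 3: derive conn(e,e) via R1 from conn(e,i), conn(i,e)
round 3: derive conn(e,f) via R1 from conn(e,j), conn(j,f)
round 3: derive conn(e,h) via R1 from conn(e,j), conn(j,h)
round 3: derive conn(i,d) via R1 from conn(i,c), conn(c,d)
round 3: derive conn(i,f) via R1 from conn(i,c), conn(c,f)
round 3: derive conn(i,h) via R1 from conn(i,c), conn(c,h)
round 3: derive path(c,c) via R3 from path(c,i), path(i,c)
round 3: derive path(c,j) via R3 from path(c,e), path(e,j)
round 3: derive path(e,c) via R3 from path(e,i), path(i,c)
round 3: derive path(e,e) via R3 from path(e,i), path(i,e)
round 3: derive path(e,f) via R3 from path(e,j), path(j,f)
round 3: derive path(e,h) via R3 from path(e,j), path(j,h)
round 3: derive path(i,d) via R3 from path(i,c), path(c,d)
round 3: derive path(i,f) via R3 from path(i,c), path(c,f)
round 3: derive path(i,h) via R3 from path(i,c), path(c,h)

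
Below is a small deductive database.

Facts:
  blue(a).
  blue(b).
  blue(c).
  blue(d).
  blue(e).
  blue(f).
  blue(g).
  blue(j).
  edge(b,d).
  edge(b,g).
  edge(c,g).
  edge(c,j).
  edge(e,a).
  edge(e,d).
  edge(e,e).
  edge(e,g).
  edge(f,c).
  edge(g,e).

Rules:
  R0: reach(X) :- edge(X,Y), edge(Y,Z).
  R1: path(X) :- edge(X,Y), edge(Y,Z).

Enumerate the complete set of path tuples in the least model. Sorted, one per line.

round 1: derive path(b) via R1 from edge(b,g), edge(g,e)
round 1: derive path(c) via R1 from edge(c,g), edge(g,e)
round 1: derive path(e) via R1 from edge(e,e), edge(e,a)
round 1: derive path(f) via R1 from edge(f,c), edge(c,g)
round 1: derive path(g) via R1 from edge(g,e), edge(e,a)

path(b)
path(c)
path(e)
path(f)
path(g)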